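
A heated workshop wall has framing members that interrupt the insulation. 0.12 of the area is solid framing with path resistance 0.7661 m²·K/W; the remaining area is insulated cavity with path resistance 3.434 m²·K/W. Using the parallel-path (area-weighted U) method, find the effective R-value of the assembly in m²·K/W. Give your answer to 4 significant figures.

U_eff = 0.88/3.434 + 0.12/0.7661 = 0.25626 + 0.15664 = 0.4129
R_eff = 1/U_eff = 2.4219 m²·K/W

2.422 m²·K/W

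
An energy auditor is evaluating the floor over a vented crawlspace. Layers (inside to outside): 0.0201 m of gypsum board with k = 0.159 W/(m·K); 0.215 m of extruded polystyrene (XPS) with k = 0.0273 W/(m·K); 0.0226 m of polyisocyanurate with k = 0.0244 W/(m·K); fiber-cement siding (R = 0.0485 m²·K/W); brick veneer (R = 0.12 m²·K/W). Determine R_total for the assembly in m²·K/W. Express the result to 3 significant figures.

0.0201/0.159 = 0.1264
0.215/0.0273 = 7.875
0.0226/0.0244 = 0.9262
R_total = 0.1264 + 7.875 + 0.9262 + 0.0485 + 0.12 = 9.097 m²·K/W

9.10 m²·K/W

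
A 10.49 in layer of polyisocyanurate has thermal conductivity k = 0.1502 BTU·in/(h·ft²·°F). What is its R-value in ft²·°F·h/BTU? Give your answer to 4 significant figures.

R = L/k = 10.49/0.1502 = 69.84 ft²·°F·h/BTU

69.84 ft²·°F·h/BTU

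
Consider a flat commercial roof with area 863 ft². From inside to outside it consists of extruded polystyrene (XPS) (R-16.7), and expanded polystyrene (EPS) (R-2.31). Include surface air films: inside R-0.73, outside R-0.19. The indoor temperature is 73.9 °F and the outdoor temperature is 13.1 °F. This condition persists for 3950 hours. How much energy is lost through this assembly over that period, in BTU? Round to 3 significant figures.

10400000 BTU

R_total = 0.73 + 16.7 + 2.31 + 0.19 = 19.93 ft²·°F·h/BTU
Q = 863 × (73.9 − 13.1) / 19.93 = 2633 BTU/h
E = 2633 × 3950 = 10400000 BTU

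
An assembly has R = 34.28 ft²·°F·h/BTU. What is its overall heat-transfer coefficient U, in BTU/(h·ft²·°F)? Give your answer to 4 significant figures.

0.02917 BTU/(h·ft²·°F)

U = 1/R = 1/34.28 = 0.029172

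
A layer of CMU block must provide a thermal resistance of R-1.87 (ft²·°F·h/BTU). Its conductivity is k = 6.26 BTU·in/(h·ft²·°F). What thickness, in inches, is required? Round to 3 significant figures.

L = R × k = 1.87 × 6.26 = 11.71 in

11.7 in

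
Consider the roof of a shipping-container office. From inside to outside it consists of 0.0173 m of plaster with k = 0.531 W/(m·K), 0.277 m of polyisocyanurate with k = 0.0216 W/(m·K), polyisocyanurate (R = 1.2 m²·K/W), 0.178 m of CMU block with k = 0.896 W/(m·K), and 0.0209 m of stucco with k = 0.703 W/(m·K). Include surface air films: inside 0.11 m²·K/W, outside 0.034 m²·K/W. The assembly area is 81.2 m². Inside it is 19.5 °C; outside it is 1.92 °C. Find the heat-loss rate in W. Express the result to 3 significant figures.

98.9 W

0.0173/0.531 = 0.03258
0.277/0.0216 = 12.82
0.178/0.896 = 0.1987
0.0209/0.703 = 0.02973
R_total = 0.11 + 0.03258 + 12.82 + 1.2 + 0.1987 + 0.02973 + 0.034 = 14.43 m²·K/W
Q = A·ΔT/R = 81.2 × (19.5 − 1.92) / 14.43 = 98.93 W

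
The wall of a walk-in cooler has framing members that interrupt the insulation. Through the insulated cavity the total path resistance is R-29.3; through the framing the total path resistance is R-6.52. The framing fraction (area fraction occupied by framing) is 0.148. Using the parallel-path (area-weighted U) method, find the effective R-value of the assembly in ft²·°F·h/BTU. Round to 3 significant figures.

U_eff = 0.852/29.3 + 0.148/6.52 = 0.02908 + 0.0227 = 0.05178
R_eff = 1/U_eff = 19.31 ft²·°F·h/BTU

19.3 ft²·°F·h/BTU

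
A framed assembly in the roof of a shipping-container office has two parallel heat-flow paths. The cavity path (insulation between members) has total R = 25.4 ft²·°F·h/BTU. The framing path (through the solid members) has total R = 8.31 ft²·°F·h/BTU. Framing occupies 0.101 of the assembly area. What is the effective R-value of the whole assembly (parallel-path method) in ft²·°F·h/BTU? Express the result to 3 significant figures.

U_eff = 0.899/25.4 + 0.101/8.31 = 0.03539 + 0.01215 = 0.04755
R_eff = 1/U_eff = 21.03 ft²·°F·h/BTU

21.0 ft²·°F·h/BTU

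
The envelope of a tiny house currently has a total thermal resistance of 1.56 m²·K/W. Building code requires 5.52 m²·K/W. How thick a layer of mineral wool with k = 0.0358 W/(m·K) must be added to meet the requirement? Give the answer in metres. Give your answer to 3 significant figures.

0.142 m

ΔR = 5.52 − 1.56 = 3.96 m²·K/W
L = ΔR × k = 3.96 × 0.0358 = 0.1418 m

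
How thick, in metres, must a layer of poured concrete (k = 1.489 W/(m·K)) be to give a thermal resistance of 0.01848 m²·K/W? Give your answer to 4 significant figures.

L = R·k = 0.01848 × 1.489 = 0.027517 m

0.02752 m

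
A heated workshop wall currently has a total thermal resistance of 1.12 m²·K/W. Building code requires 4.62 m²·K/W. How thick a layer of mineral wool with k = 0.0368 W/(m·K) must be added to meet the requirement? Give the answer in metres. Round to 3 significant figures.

ΔR = 4.62 − 1.12 = 3.5 m²·K/W
L = ΔR × k = 3.5 × 0.0368 = 0.1288 m

0.129 m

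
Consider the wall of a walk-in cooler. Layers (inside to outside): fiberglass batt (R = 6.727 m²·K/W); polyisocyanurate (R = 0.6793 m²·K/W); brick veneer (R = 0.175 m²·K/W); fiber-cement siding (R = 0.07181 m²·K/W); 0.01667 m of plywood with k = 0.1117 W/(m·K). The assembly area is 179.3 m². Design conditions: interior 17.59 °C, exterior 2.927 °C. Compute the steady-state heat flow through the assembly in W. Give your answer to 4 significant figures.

0.01667/0.1117 = 0.14924
R_total = 6.727 + 0.6793 + 0.175 + 0.07181 + 0.14924 = 7.8023 m²·K/W
Q = A·ΔT/R = 179.3 × (17.59 − 2.927) / 7.8023 = 336.96 W

337.0 W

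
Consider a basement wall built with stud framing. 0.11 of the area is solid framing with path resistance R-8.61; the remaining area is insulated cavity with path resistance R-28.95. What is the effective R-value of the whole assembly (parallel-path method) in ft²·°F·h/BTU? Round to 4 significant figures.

22.98 ft²·°F·h/BTU

U_eff = 0.89/28.95 + 0.11/8.61 = 0.030743 + 0.012776 = 0.043519
R_eff = 1/U_eff = 22.979 ft²·°F·h/BTU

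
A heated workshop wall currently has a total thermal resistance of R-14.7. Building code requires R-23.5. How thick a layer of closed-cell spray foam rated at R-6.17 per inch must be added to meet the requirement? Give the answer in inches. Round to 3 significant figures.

1.43 in

ΔR = 23.5 − 14.7 = 8.8 ft²·°F·h/BTU
L = ΔR / (R/in) = 8.8/6.17 = 1.426 in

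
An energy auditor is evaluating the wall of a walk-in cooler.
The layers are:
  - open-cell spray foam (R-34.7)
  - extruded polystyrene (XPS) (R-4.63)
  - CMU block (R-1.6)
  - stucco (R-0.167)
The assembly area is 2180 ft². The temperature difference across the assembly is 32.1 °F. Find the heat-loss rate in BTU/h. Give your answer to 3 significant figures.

R_total = 34.7 + 4.63 + 1.6 + 0.167 = 41.1 ft²·°F·h/BTU
Q = A·ΔT/R = 2180 × 32.1 / 41.1 = 1703 BTU/h

1700 BTU/h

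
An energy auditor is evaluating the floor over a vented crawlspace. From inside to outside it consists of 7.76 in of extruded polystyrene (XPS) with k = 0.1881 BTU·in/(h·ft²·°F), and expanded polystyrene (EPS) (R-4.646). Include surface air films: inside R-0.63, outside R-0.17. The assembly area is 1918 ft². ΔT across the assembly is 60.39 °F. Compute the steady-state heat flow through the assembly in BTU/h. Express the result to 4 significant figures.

2480 BTU/h

7.76/0.1881 = 41.255
R_total = 0.63 + 41.255 + 4.646 + 0.17 = 46.701 ft²·°F·h/BTU
Q = A·ΔT/R = 1918 × 60.39 / 46.701 = 2480.2 BTU/h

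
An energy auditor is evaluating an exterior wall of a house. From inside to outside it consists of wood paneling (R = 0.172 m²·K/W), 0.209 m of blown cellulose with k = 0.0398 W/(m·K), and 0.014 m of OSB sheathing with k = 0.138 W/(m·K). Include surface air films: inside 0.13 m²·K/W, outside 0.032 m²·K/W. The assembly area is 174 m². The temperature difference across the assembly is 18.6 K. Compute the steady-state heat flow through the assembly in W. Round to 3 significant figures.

569 W

0.209/0.0398 = 5.251
0.014/0.138 = 0.1014
R_total = 0.13 + 0.172 + 5.251 + 0.1014 + 0.032 = 5.687 m²·K/W
Q = A·ΔT/R = 174 × 18.6 / 5.687 = 569.1 W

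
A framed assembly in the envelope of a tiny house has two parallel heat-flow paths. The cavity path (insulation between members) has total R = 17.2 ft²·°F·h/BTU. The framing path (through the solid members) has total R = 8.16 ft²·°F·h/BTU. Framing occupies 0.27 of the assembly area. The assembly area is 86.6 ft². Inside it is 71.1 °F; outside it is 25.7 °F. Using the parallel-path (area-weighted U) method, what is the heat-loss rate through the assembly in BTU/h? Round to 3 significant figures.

U_eff = 0.73/17.2 + 0.27/8.16 = 0.04244 + 0.03309 = 0.07553
R_eff = 1/U_eff = 13.24 ft²·°F·h/BTU
Q = 86.6 × (71.1 − 25.7) / 13.24 = 297 BTU/h

297 BTU/h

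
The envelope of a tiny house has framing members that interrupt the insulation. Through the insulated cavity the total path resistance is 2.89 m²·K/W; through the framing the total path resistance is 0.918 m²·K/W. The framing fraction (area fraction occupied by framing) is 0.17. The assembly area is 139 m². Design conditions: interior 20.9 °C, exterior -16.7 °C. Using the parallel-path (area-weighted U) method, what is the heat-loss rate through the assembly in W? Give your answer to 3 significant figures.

2470 W

U_eff = 0.83/2.89 + 0.17/0.918 = 0.2872 + 0.1852 = 0.4724
R_eff = 1/U_eff = 2.117 m²·K/W
Q = 139 × (20.9 − (-16.7)) / 2.117 = 2469 W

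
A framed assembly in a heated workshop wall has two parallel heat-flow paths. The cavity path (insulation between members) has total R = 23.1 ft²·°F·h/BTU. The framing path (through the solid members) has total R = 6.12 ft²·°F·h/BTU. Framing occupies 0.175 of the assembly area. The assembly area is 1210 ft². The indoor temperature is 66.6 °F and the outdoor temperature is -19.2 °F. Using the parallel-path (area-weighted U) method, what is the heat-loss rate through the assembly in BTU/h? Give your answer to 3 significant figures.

U_eff = 0.825/23.1 + 0.175/6.12 = 0.03571 + 0.02859 = 0.06431
R_eff = 1/U_eff = 15.55 ft²·°F·h/BTU
Q = 1210 × (66.6 − (-19.2)) / 15.55 = 6676 BTU/h

6680 BTU/h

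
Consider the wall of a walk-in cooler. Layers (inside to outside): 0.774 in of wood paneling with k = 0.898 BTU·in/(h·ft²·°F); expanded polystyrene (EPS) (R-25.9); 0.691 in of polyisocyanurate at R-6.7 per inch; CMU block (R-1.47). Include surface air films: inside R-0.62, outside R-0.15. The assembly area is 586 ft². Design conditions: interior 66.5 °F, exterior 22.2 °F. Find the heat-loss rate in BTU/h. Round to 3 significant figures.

0.774/0.898 = 0.8619
0.691 × 6.7 = 4.63
R_total = 0.62 + 0.8619 + 25.9 + 4.63 + 1.47 + 0.15 = 33.63 ft²·°F·h/BTU
Q = A·ΔT/R = 586 × (66.5 − 22.2) / 33.63 = 771.9 BTU/h

772 BTU/h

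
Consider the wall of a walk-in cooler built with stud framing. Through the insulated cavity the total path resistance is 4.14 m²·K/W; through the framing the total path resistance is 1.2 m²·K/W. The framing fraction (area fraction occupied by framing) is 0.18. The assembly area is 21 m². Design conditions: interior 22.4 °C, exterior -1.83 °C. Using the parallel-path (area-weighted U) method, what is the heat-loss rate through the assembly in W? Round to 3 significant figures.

U_eff = 0.82/4.14 + 0.18/1.2 = 0.1981 + 0.15 = 0.3481
R_eff = 1/U_eff = 2.873 m²·K/W
Q = 21 × (22.4 − (-1.83)) / 2.873 = 177.1 W

177 W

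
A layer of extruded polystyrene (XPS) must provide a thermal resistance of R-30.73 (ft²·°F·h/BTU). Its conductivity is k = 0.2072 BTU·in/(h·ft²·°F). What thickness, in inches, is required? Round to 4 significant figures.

6.367 in

L = R × k = 30.73 × 0.2072 = 6.3673 in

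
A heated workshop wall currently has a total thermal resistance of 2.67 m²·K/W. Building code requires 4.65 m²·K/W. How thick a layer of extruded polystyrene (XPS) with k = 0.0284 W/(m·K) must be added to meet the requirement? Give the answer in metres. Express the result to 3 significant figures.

ΔR = 4.65 − 2.67 = 1.98 m²·K/W
L = ΔR × k = 1.98 × 0.0284 = 0.05623 m

0.0562 m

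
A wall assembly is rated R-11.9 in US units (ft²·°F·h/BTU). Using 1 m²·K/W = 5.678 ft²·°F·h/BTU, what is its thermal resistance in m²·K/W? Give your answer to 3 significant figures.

2.10 m²·K/W

R_SI = 11.9/5.678 = 2.096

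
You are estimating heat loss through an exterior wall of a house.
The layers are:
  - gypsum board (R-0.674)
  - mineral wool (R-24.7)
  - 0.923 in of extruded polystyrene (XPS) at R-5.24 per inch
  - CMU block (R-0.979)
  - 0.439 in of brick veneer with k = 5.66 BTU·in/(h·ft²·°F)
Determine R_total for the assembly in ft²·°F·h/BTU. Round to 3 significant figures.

31.3 ft²·°F·h/BTU

0.923 × 5.24 = 4.837
0.439/5.66 = 0.07756
R_total = 0.674 + 24.7 + 4.837 + 0.979 + 0.07756 = 31.27 ft²·°F·h/BTU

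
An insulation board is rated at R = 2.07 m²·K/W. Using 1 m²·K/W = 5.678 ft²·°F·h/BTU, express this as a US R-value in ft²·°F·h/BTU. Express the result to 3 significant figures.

11.8 ft²·°F·h/BTU

R_US = 2.07 × 5.678 = 11.75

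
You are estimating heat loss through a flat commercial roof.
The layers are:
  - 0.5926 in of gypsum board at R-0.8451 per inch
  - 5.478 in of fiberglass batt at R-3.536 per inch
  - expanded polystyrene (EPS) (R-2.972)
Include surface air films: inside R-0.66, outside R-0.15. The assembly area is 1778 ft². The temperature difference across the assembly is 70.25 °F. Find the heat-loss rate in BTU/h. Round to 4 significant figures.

5281 BTU/h

0.5926 × 0.8451 = 0.50081
5.478 × 3.536 = 19.37
R_total = 0.66 + 0.50081 + 19.37 + 2.972 + 0.15 = 23.653 ft²·°F·h/BTU
Q = A·ΔT/R = 1778 × 70.25 / 23.653 = 5280.7 BTU/h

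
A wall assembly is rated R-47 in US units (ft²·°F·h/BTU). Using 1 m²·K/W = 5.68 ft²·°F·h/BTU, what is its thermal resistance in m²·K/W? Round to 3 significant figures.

R_SI = 47/5.68 = 8.275

8.27 m²·K/W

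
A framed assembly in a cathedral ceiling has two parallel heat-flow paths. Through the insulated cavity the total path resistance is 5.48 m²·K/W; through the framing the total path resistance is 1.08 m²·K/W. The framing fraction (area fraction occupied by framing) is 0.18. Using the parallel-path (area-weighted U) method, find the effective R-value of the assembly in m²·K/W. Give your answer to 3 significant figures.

U_eff = 0.82/5.48 + 0.18/1.08 = 0.1496 + 0.1667 = 0.3163
R_eff = 1/U_eff = 3.162 m²·K/W

3.16 m²·K/W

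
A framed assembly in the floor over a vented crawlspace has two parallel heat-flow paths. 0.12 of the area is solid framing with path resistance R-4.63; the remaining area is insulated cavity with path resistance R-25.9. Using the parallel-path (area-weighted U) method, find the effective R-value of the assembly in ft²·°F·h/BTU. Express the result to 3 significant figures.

16.7 ft²·°F·h/BTU

U_eff = 0.88/25.9 + 0.12/4.63 = 0.03398 + 0.02592 = 0.05989
R_eff = 1/U_eff = 16.7 ft²·°F·h/BTU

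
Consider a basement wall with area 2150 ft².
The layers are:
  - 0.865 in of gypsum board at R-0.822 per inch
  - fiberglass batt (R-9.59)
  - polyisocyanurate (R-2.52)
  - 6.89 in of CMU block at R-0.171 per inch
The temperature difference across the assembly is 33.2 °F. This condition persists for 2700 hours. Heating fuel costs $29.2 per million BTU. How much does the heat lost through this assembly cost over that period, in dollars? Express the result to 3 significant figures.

402 dollars

0.865 × 0.822 = 0.711
6.89 × 0.171 = 1.178
R_total = 0.711 + 9.59 + 2.52 + 1.178 = 14 ft²·°F·h/BTU
Q = 2150 × 33.2 / 14 = 5099 BTU/h
E = 5099 × 2700 = 13770000 BTU
Cost = 13770000/10⁶ × 29.2 = $402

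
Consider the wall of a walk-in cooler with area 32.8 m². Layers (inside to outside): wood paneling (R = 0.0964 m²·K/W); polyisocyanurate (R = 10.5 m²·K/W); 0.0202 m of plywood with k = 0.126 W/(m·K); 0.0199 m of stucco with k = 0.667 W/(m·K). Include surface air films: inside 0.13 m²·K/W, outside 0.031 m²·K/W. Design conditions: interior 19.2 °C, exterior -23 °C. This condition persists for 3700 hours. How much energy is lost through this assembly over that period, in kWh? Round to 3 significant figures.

0.0202/0.126 = 0.1603
0.0199/0.667 = 0.02984
R_total = 0.13 + 0.0964 + 10.5 + 0.1603 + 0.02984 + 0.031 = 10.95 m²·K/W
Q = 32.8 × (19.2 − (-23)) / 10.95 = 126.4 W
E = 126.4 W × 3700 h / 1000 = 467.8 kWh

468 kWh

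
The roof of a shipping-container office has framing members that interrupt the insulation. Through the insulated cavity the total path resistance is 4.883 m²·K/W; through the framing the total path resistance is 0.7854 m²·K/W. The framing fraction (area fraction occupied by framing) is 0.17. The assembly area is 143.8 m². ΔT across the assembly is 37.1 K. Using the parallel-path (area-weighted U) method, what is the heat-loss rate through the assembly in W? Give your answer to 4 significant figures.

U_eff = 0.83/4.883 + 0.17/0.7854 = 0.16998 + 0.21645 = 0.38643
R_eff = 1/U_eff = 2.5878 m²·K/W
Q = 143.8 × 37.1 / 2.5878 = 2061.6 W

2062 W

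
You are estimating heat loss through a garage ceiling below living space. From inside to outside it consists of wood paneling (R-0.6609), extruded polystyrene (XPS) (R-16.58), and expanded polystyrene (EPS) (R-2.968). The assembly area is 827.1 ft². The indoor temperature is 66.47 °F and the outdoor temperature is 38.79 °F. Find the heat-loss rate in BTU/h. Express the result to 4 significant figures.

1133 BTU/h

R_total = 0.6609 + 16.58 + 2.968 = 20.209 ft²·°F·h/BTU
Q = A·ΔT/R = 827.1 × (66.47 − 38.79) / 20.209 = 1132.9 BTU/h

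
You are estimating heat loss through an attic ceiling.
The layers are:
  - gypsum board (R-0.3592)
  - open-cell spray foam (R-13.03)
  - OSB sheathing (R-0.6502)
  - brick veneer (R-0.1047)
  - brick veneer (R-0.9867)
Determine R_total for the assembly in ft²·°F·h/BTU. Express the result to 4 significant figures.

15.13 ft²·°F·h/BTU

R_total = 0.3592 + 13.03 + 0.6502 + 0.1047 + 0.9867 = 15.131 ft²·°F·h/BTU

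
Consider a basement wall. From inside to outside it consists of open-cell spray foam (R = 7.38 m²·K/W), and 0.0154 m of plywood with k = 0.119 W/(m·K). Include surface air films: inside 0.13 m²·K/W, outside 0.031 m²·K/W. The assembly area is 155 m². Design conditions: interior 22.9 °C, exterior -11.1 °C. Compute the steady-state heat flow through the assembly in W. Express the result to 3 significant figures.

0.0154/0.119 = 0.1294
R_total = 0.13 + 7.38 + 0.1294 + 0.031 = 7.67 m²·K/W
Q = A·ΔT/R = 155 × (22.9 − (-11.1)) / 7.67 = 687.1 W

687 W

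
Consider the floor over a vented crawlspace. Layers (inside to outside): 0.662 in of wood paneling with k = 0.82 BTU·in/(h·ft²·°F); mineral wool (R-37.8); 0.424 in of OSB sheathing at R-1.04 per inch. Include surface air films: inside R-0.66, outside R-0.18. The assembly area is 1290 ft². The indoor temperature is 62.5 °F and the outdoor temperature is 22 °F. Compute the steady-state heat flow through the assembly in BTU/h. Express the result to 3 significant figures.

0.662/0.82 = 0.8073
0.424 × 1.04 = 0.441
R_total = 0.66 + 0.8073 + 37.8 + 0.441 + 0.18 = 39.89 ft²·°F·h/BTU
Q = A·ΔT/R = 1290 × (62.5 − 22) / 39.89 = 1310 BTU/h

1310 BTU/h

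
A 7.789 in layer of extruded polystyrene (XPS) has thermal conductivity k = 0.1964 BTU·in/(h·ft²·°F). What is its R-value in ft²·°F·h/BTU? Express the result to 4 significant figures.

39.66 ft²·°F·h/BTU

R = L/k = 7.789/0.1964 = 39.659 ft²·°F·h/BTU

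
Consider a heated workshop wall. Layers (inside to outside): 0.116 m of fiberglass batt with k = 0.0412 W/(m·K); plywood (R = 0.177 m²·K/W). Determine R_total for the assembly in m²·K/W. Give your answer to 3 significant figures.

2.99 m²·K/W

0.116/0.0412 = 2.816
R_total = 2.816 + 0.177 = 2.993 m²·K/W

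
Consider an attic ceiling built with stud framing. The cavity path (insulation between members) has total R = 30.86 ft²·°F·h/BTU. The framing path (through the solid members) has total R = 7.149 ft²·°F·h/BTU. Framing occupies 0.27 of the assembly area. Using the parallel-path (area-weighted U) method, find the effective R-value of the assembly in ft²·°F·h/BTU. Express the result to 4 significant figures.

U_eff = 0.73/30.86 + 0.27/7.149 = 0.023655 + 0.037768 = 0.061423
R_eff = 1/U_eff = 16.281 ft²·°F·h/BTU

16.28 ft²·°F·h/BTU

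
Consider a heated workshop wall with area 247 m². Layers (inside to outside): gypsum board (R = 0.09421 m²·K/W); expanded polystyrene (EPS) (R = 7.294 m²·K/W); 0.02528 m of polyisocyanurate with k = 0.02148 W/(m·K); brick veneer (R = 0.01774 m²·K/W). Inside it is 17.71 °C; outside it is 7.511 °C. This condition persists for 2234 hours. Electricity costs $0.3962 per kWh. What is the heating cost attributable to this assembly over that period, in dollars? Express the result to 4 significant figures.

259.8 dollars

0.02528/0.02148 = 1.1769
R_total = 0.09421 + 7.294 + 1.1769 + 0.01774 = 8.5829 m²·K/W
Q = 247 × (17.71 − 7.511) / 8.5829 = 293.51 W
E = 293.51 W × 2234 h / 1000 = 655.7 kWh
Cost = 655.7 × 0.3962 = $259.79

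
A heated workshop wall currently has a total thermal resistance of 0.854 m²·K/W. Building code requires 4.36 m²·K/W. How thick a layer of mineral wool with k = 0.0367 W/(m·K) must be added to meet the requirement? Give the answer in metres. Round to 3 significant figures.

0.129 m

ΔR = 4.36 − 0.854 = 3.506 m²·K/W
L = ΔR × k = 3.506 × 0.0367 = 0.1287 m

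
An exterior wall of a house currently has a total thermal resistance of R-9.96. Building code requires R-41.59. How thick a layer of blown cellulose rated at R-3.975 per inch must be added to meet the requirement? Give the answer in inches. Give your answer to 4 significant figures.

7.957 in

ΔR = 41.59 − 9.96 = 31.63 ft²·°F·h/BTU
L = ΔR / (R/in) = 31.63/3.975 = 7.9572 in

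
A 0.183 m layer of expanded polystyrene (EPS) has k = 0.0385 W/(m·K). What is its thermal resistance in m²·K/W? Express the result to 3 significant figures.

4.75 m²·K/W

R = L/k = 0.183/0.0385 = 4.753 m²·K/W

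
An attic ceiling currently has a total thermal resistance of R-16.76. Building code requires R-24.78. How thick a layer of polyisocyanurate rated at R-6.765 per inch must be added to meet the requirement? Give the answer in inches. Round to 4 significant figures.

1.186 in

ΔR = 24.78 − 16.76 = 8.02 ft²·°F·h/BTU
L = ΔR / (R/in) = 8.02/6.765 = 1.1855 in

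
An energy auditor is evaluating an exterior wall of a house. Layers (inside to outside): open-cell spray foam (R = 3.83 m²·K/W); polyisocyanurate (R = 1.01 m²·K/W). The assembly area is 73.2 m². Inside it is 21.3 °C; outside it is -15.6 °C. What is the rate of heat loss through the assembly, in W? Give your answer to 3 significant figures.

R_total = 3.83 + 1.01 = 4.84 m²·K/W
Q = A·ΔT/R = 73.2 × (21.3 − (-15.6)) / 4.84 = 558.1 W

558 W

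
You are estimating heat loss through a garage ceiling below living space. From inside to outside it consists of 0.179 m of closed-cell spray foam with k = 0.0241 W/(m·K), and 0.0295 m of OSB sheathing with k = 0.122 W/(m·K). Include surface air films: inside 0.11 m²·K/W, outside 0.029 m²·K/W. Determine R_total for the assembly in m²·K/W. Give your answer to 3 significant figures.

0.179/0.0241 = 7.427
0.0295/0.122 = 0.2418
R_total = 0.11 + 7.427 + 0.2418 + 0.029 = 7.808 m²·K/W

7.81 m²·K/W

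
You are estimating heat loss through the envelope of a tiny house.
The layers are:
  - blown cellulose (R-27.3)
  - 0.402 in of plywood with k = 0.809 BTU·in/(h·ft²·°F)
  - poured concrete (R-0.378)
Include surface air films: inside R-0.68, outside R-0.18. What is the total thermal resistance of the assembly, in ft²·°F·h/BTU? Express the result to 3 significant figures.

0.402/0.809 = 0.4969
R_total = 0.68 + 27.3 + 0.4969 + 0.378 + 0.18 = 29.03 ft²·°F·h/BTU

29.0 ft²·°F·h/BTU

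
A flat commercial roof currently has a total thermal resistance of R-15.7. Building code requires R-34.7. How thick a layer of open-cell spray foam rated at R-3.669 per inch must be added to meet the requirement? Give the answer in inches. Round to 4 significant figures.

5.179 in

ΔR = 34.7 − 15.7 = 19 ft²·°F·h/BTU
L = ΔR / (R/in) = 19/3.669 = 5.1785 in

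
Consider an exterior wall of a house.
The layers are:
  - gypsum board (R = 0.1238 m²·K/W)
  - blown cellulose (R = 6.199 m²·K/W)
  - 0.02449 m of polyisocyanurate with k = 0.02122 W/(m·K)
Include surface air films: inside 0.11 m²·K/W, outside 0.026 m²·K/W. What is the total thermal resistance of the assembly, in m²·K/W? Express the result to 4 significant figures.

0.02449/0.02122 = 1.1541
R_total = 0.11 + 0.1238 + 6.199 + 1.1541 + 0.026 = 7.6129 m²·K/W

7.613 m²·K/W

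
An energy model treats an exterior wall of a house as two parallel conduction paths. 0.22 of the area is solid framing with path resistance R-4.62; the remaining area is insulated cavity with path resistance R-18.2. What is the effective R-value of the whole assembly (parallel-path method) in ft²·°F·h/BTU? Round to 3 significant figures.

11.1 ft²·°F·h/BTU

U_eff = 0.78/18.2 + 0.22/4.62 = 0.04286 + 0.04762 = 0.09048
R_eff = 1/U_eff = 11.05 ft²·°F·h/BTU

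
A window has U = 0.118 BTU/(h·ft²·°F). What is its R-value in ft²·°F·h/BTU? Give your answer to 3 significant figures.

8.47 ft²·°F·h/BTU

R = 1/U = 1/0.118 = 8.475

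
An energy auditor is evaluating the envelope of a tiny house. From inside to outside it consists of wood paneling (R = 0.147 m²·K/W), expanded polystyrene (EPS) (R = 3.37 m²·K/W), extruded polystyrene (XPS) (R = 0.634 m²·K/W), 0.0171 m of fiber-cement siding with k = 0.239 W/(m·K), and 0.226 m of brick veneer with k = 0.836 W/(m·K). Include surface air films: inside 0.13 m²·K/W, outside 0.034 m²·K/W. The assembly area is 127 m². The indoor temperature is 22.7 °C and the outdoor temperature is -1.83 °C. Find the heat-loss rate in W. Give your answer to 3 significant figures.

669 W

0.0171/0.239 = 0.07155
0.226/0.836 = 0.2703
R_total = 0.13 + 0.147 + 3.37 + 0.634 + 0.07155 + 0.2703 + 0.034 = 4.657 m²·K/W
Q = A·ΔT/R = 127 × (22.7 − (-1.83)) / 4.657 = 669 W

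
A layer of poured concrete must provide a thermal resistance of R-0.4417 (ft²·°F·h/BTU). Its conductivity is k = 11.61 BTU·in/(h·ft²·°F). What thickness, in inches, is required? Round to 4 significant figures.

L = R × k = 0.4417 × 11.61 = 5.1281 in

5.128 in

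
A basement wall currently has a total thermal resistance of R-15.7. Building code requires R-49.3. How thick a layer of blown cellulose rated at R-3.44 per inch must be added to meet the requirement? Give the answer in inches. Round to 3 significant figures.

9.77 in

ΔR = 49.3 − 15.7 = 33.6 ft²·°F·h/BTU
L = ΔR / (R/in) = 33.6/3.44 = 9.767 in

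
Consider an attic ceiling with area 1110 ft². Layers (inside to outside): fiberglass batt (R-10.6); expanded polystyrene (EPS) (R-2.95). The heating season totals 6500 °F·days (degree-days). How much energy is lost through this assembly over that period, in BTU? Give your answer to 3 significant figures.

R_total = 10.6 + 2.95 = 13.55 ft²·°F·h/BTU
E = A × HDD × 24 / R = 1110 × 6500 × 24 / 13.55 = 12780000 BTU

12800000 BTU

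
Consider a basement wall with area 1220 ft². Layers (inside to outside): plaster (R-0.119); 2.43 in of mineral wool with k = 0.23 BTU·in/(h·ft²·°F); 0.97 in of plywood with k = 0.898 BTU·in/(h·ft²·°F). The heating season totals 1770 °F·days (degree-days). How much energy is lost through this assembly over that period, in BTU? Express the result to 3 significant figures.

4410000 BTU

2.43/0.23 = 10.57
0.97/0.898 = 1.08
R_total = 0.119 + 10.57 + 1.08 = 11.76 ft²·°F·h/BTU
E = A × HDD × 24 / R = 1220 × 1770 × 24 / 11.76 = 4405000 BTU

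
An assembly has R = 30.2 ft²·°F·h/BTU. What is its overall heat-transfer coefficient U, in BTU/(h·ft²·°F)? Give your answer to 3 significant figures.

0.0331 BTU/(h·ft²·°F)

U = 1/R = 1/30.2 = 0.03311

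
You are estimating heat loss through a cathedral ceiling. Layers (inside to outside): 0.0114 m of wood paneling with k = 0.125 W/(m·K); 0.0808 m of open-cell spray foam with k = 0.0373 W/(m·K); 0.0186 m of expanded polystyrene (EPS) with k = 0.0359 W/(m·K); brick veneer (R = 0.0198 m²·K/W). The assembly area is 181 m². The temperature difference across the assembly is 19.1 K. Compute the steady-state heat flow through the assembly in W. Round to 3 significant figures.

1240 W

0.0114/0.125 = 0.0912
0.0808/0.0373 = 2.166
0.0186/0.0359 = 0.5181
R_total = 0.0912 + 2.166 + 0.5181 + 0.0198 = 2.795 m²·K/W
Q = A·ΔT/R = 181 × 19.1 / 2.795 = 1237 W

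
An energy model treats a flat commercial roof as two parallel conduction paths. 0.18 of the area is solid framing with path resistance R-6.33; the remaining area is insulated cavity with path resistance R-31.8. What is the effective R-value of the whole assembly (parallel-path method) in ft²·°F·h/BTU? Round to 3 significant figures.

U_eff = 0.82/31.8 + 0.18/6.33 = 0.02579 + 0.02844 = 0.05422
R_eff = 1/U_eff = 18.44 ft²·°F·h/BTU

18.4 ft²·°F·h/BTU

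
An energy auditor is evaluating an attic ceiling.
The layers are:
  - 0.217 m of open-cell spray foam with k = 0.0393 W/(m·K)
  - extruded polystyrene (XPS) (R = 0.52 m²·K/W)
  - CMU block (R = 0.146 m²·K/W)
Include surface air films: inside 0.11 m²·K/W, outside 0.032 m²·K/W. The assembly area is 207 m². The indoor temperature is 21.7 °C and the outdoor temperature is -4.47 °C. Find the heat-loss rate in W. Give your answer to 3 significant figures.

0.217/0.0393 = 5.522
R_total = 0.11 + 5.522 + 0.52 + 0.146 + 0.032 = 6.33 m²·K/W
Q = A·ΔT/R = 207 × (21.7 − (-4.47)) / 6.33 = 855.8 W

856 W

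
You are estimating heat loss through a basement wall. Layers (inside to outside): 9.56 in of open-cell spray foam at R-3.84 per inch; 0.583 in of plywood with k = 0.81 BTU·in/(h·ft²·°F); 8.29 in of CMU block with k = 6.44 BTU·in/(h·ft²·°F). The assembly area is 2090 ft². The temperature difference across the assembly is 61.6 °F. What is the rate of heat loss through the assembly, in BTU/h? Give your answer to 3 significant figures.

3330 BTU/h

9.56 × 3.84 = 36.71
0.583/0.81 = 0.7198
8.29/6.44 = 1.287
R_total = 36.71 + 0.7198 + 1.287 = 38.72 ft²·°F·h/BTU
Q = A·ΔT/R = 2090 × 61.6 / 38.72 = 3325 BTU/h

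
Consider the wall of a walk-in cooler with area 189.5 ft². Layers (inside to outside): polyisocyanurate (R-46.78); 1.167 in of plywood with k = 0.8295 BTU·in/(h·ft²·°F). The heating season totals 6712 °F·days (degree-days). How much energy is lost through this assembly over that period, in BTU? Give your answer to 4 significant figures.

1.167/0.8295 = 1.4069
R_total = 46.78 + 1.4069 = 48.187 ft²·°F·h/BTU
E = A × HDD × 24 / R = 189.5 × 6712 × 24 / 48.187 = 633500 BTU

633500 BTU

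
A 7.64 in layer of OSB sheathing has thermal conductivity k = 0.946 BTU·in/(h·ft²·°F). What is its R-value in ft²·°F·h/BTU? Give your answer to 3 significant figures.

8.08 ft²·°F·h/BTU

R = L/k = 7.64/0.946 = 8.076 ft²·°F·h/BTU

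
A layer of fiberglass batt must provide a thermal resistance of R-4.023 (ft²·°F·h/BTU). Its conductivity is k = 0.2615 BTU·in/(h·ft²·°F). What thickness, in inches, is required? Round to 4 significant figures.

L = R × k = 4.023 × 0.2615 = 1.052 in

1.052 in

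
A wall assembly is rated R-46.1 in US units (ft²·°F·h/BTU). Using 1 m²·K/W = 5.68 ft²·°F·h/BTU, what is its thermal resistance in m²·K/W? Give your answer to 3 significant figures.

8.12 m²·K/W

R_SI = 46.1/5.68 = 8.116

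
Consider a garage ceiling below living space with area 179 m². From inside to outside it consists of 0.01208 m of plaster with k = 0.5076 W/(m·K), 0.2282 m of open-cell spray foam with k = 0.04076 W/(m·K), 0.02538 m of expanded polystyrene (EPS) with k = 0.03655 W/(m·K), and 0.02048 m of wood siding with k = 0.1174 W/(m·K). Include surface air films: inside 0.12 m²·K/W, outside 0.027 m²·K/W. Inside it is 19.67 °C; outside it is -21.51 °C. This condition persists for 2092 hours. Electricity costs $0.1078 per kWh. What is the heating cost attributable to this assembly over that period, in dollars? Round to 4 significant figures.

250.4 dollars

0.01208/0.5076 = 0.023798
0.2282/0.04076 = 5.5986
0.02538/0.03655 = 0.69439
0.02048/0.1174 = 0.17445
R_total = 0.12 + 0.023798 + 5.5986 + 0.69439 + 0.17445 + 0.027 = 6.6383 m²·K/W
Q = 179 × (19.67 − (-21.51)) / 6.6383 = 1110.4 W
E = 1110.4 W × 2092 h / 1000 = 2323 kWh
Cost = 2323 × 0.1078 = $250.42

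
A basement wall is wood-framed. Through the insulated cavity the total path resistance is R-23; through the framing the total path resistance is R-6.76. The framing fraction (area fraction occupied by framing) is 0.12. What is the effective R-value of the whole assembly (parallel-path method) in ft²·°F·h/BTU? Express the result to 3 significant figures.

17.9 ft²·°F·h/BTU

U_eff = 0.88/23 + 0.12/6.76 = 0.03826 + 0.01775 = 0.05601
R_eff = 1/U_eff = 17.85 ft²·°F·h/BTU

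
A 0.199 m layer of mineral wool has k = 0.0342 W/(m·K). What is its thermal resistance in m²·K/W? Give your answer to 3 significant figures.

5.82 m²·K/W

R = L/k = 0.199/0.0342 = 5.819 m²·K/W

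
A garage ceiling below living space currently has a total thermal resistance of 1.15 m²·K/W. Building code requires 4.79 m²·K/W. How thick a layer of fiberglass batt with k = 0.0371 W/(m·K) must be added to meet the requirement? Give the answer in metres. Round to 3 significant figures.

0.135 m

ΔR = 4.79 − 1.15 = 3.64 m²·K/W
L = ΔR × k = 3.64 × 0.0371 = 0.135 m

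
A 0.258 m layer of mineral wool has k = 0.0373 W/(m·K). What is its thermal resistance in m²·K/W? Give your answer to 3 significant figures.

R = L/k = 0.258/0.0373 = 6.917 m²·K/W

6.92 m²·K/W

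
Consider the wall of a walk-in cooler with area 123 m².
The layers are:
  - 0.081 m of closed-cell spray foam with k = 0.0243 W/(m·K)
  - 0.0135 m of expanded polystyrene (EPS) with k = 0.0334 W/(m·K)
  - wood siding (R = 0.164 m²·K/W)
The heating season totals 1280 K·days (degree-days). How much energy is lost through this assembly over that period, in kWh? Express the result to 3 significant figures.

0.081/0.0243 = 3.333
0.0135/0.0334 = 0.4042
R_total = 3.333 + 0.4042 + 0.164 = 3.902 m²·K/W
E = A × HDD × 24 / R / 1000 = 123 × 1280 × 24 / 3.902 / 1000 = 968.5 kWh

968 kWh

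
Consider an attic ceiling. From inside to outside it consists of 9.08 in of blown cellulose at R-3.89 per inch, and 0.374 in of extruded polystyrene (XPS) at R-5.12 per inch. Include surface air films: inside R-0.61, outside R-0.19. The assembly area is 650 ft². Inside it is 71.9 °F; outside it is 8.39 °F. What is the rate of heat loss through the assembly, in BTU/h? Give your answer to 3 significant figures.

1090 BTU/h

9.08 × 3.89 = 35.32
0.374 × 5.12 = 1.915
R_total = 0.61 + 35.32 + 1.915 + 0.19 = 38.04 ft²·°F·h/BTU
Q = A·ΔT/R = 650 × (71.9 − 8.39) / 38.04 = 1085 BTU/h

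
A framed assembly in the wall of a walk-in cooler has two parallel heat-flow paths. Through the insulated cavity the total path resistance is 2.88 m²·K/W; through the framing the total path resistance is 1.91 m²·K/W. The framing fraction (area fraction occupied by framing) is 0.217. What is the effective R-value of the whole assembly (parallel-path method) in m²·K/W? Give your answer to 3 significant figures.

U_eff = 0.783/2.88 + 0.217/1.91 = 0.2719 + 0.1136 = 0.3855
R_eff = 1/U_eff = 2.594 m²·K/W

2.59 m²·K/W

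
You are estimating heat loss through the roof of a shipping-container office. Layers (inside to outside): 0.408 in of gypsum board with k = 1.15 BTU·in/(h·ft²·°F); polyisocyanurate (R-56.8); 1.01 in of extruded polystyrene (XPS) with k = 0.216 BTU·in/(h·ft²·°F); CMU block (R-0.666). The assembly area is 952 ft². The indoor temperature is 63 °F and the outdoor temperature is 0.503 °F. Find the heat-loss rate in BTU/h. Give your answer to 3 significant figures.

952 BTU/h

0.408/1.15 = 0.3548
1.01/0.216 = 4.676
R_total = 0.3548 + 56.8 + 4.676 + 0.666 = 62.5 ft²·°F·h/BTU
Q = A·ΔT/R = 952 × (63 − 0.503) / 62.5 = 952 BTU/h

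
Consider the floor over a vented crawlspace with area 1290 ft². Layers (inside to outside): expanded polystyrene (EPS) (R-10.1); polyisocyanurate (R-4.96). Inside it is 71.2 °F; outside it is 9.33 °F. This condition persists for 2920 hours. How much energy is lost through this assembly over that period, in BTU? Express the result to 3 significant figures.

R_total = 10.1 + 4.96 = 15.06 ft²·°F·h/BTU
Q = 1290 × (71.2 − 9.33) / 15.06 = 5300 BTU/h
E = 5300 × 2920 = 15470000 BTU

15500000 BTU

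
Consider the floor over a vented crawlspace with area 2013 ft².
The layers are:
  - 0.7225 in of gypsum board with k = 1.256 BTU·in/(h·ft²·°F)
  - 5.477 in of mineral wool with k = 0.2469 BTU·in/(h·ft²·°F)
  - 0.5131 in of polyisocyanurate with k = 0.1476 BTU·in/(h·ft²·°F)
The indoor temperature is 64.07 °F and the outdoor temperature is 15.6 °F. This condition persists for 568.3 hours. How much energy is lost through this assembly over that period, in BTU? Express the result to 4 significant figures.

2114000 BTU

0.7225/1.256 = 0.57524
5.477/0.2469 = 22.183
0.5131/0.1476 = 3.4763
R_total = 0.57524 + 22.183 + 3.4763 = 26.235 ft²·°F·h/BTU
Q = 2013 × (64.07 − 15.6) / 26.235 = 3719.1 BTU/h
E = 3719.1 × 568.3 = 2113600 BTU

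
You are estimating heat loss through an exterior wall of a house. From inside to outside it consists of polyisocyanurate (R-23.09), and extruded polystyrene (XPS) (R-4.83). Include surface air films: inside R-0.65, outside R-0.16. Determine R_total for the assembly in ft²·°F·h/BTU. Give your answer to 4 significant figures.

R_total = 0.65 + 23.09 + 4.83 + 0.16 = 28.73 ft²·°F·h/BTU

28.73 ft²·°F·h/BTU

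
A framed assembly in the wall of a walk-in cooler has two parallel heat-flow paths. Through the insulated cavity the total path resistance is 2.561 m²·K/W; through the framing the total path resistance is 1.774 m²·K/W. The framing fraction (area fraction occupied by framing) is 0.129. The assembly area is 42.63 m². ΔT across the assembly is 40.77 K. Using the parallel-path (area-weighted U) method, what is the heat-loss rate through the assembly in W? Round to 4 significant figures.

717.5 W

U_eff = 0.871/2.561 + 0.129/1.774 = 0.3401 + 0.072717 = 0.41282
R_eff = 1/U_eff = 2.4224 m²·K/W
Q = 42.63 × 40.77 / 2.4224 = 717.49 W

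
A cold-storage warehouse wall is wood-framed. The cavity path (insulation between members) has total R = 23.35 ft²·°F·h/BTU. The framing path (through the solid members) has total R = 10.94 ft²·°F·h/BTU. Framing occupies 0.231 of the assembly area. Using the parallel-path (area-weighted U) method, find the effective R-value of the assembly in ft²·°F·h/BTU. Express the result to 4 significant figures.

18.50 ft²·°F·h/BTU

U_eff = 0.769/23.35 + 0.231/10.94 = 0.032934 + 0.021115 = 0.054049
R_eff = 1/U_eff = 18.502 ft²·°F·h/BTU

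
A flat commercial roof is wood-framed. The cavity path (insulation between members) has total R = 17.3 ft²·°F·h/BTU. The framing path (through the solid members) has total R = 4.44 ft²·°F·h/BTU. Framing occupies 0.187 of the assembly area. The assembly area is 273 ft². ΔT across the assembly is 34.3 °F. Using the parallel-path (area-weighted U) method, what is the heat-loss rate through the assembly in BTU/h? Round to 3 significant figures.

U_eff = 0.813/17.3 + 0.187/4.44 = 0.04699 + 0.04212 = 0.08911
R_eff = 1/U_eff = 11.22 ft²·°F·h/BTU
Q = 273 × 34.3 / 11.22 = 834.4 BTU/h

834 BTU/h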